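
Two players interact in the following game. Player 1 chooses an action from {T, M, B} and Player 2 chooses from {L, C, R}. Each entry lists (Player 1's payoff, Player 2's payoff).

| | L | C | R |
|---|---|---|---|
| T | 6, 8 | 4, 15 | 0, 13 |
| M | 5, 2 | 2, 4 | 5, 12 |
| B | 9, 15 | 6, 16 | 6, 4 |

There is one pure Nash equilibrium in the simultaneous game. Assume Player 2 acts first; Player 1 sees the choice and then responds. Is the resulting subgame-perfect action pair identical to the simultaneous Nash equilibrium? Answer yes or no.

Work backward from Player 1's decision.
- L: Player 1 compares 6, 5, 9 and picks B; Player 2 would get 15.
- C: Player 1 compares 4, 2, 6 and picks B; Player 2 would get 16.
- R: Player 1 compares 0, 5, 6 and picks B; Player 2 would get 4.
Among 15, 16, 4, the best is 16 at C. Subgame-perfect outcome: (B, C) with payoffs (6, 16).
Now find the simultaneous Nash equilibrium.
Player 1's best replies: L→B; C→B; R→B.
Player 2's best replies: T→C; M→R; B→C.
Only (B, C) has each player best-responding; Nash payoffs (6, 16).
Sequential outcome (B, C) coincides with the Nash profile (B, C).

yes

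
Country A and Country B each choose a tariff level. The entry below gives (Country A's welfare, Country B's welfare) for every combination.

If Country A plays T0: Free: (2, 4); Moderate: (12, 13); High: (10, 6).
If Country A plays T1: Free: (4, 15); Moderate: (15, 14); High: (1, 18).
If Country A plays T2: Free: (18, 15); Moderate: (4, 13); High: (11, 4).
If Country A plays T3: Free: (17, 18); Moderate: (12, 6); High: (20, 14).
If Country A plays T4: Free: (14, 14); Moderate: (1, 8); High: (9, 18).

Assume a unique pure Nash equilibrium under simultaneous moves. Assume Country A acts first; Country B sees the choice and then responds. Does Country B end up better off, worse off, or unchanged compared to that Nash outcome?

unchanged

Country B best-responds to each possible Country A move:
- T0 → Country B plays Moderate (best of 4, 13, 6); Country A gets 12.
- T1 → Country B plays High (best of 15, 14, 18); Country A gets 1.
- T2 → Country B plays Free (best of 15, 13, 4); Country A gets 18.
- T3 → Country B plays Free (best of 18, 6, 14); Country A gets 17.
- T4 → Country B plays High (best of 14, 8, 18); Country A gets 9.
Maximizing over 12, 1, 18, 17, 9, Country A chooses T2. Subgame-perfect outcome: (T2, Free) with payoffs (18, 15).
Now find the simultaneous Nash equilibrium.
Country A's best replies: Free→T2; Moderate→T1; High→T3.
Country B's best replies: T0→Moderate; T1→High; T2→Free; T3→Free; T4→High.
The unique mutual best reply is (T2, Free), giving (18, 15).
Country B earns 15 sequentially versus 15 at the Nash outcome: unchanged.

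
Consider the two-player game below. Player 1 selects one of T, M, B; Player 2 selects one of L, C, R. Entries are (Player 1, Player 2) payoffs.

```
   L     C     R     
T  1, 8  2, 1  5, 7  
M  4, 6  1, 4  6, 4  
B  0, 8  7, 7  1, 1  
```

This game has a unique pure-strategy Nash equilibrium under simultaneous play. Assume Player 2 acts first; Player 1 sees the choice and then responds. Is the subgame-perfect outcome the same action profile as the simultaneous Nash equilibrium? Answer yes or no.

Solve by backward induction (Player 2 leads).
- L: Player 1 compares 1, 4, 0 and picks M; Player 2 would get 6.
- C: Player 1 compares 2, 1, 7 and picks B; Player 2 would get 7.
- R: Player 1 compares 5, 6, 1 and picks M; Player 2 would get 4.
Among 6, 7, 4, the best is 7 at C. Subgame-perfect outcome: (B, C) with payoffs (7, 7).
Under simultaneous play:
Player 1's best replies: L→M; C→B; R→M.
Player 2's best replies: T→L; M→L; B→L.
Only (M, L) has each player best-responding; Nash payoffs (4, 6).
Sequential outcome (B, C) differs from the Nash profile (M, L).

no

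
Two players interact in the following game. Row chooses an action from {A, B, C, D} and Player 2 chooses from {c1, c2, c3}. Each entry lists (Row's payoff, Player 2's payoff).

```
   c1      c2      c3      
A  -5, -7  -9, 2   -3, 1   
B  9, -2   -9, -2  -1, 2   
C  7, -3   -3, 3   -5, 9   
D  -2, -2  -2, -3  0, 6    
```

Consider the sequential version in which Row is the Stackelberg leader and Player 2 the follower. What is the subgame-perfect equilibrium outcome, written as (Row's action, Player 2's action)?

(D, c3)

Player 2 best-responds to each possible Row move:
- A: BR = c2, leader payoff -9.
- B: BR = c3, leader payoff -1.
- C: BR = c3, leader payoff -5.
- D: BR = c3, leader payoff 0.
Among -9, -1, -5, 0, the best is 0 at D. Subgame-perfect outcome: (D, c3) with payoffs (0, 6).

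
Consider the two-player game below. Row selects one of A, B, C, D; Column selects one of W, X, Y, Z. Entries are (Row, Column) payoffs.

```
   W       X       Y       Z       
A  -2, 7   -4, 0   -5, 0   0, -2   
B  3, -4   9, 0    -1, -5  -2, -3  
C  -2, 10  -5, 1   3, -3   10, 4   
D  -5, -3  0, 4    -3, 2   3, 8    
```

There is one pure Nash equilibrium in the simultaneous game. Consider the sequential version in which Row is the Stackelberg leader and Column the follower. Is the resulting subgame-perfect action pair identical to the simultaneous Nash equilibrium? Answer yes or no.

yes

Column best-responds to each possible Row move:
- A → Column plays W (best of 7, 0, 0, -2); Row gets -2.
- B → Column plays X (best of -4, 0, -5, -3); Row gets 9.
- C → Column plays W (best of 10, 1, -3, 4); Row gets -2.
- D → Column plays Z (best of -3, 4, 2, 8); Row gets 3.
Maximizing over -2, 9, -2, 3, Row chooses B. Subgame-perfect outcome: (B, X) with payoffs (9, 0).
Under simultaneous play:
Row's best replies: W→B; X→B; Y→C; Z→C.
Column's best replies: A→W; B→X; C→W; D→Z.
The unique mutual best reply is (B, X), giving (9, 0).
Sequential outcome (B, X) coincides with the Nash profile (B, X).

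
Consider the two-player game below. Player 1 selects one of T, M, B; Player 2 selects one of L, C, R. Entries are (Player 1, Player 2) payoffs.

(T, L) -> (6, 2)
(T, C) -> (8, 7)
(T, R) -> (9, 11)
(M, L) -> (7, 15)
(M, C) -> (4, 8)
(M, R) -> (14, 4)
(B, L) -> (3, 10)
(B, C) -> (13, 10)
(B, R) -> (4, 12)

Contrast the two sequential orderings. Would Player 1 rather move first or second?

first

If Player 1 leads: Player 2's best replies are T→R, M→L, B→R; Player 1's induced payoffs 9, 7, 4; outcome (T, R), payoffs (9, 11).
If Player 2 leads: Player 1's best replies are L→M, C→B, R→M; Player 2's induced payoffs 15, 10, 4; outcome (M, L), payoffs (7, 15).
Player 1 gets 9 moving first and 7 moving second, so Player 1 prefers to move first.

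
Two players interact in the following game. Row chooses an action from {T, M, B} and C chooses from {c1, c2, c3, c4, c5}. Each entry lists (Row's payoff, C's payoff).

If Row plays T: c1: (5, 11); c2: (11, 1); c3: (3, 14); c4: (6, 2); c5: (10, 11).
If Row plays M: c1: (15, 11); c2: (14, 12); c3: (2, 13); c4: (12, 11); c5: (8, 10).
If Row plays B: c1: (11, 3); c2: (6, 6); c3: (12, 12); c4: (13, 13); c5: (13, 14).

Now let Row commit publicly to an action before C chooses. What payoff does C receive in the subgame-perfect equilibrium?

Work backward from C's decision.
- T: BR = c3, leader payoff 3.
- M: BR = c3, leader payoff 2.
- B: BR = c5, leader payoff 13.
Maximizing over 3, 2, 13, Row chooses B. Subgame-perfect outcome: (B, c5) with payoffs (13, 14).

14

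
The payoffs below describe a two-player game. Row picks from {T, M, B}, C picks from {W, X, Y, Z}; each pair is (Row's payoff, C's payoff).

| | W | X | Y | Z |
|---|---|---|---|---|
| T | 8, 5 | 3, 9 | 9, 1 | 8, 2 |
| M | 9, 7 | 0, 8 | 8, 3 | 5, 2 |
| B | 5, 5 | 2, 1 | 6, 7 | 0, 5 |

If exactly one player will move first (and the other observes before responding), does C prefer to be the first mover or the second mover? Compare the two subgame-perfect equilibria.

If Row leads: C's best replies are T→X, M→X, B→Y; Row's induced payoffs 3, 0, 6; outcome (B, Y), payoffs (6, 7).
If C leads: Row's best replies are W→M, X→T, Y→T, Z→T; C's induced payoffs 7, 9, 1, 2; outcome (T, X), payoffs (3, 9).
C gets 9 moving first and 7 moving second, so C prefers to move first.

first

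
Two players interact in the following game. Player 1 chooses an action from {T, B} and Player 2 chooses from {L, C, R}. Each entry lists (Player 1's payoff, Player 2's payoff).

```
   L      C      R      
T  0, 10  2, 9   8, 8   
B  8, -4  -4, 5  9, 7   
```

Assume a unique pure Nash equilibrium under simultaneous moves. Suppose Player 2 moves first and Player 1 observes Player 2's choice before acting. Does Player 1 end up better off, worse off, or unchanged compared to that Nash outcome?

worse off

Player 1 best-responds to each possible Player 2 move:
- L: Player 1 compares 0, 8 and picks B; Player 2 would get -4.
- C: Player 1 compares 2, -4 and picks T; Player 2 would get 9.
- R: Player 1 compares 8, 9 and picks B; Player 2 would get 7.
Maximizing over -4, 9, 7, Player 2 chooses C. Subgame-perfect outcome: (T, C) with payoffs (2, 9).
Under simultaneous play:
Player 1's best replies: L→B; C→T; R→B.
Player 2's best replies: T→L; B→R.
The unique mutual best reply is (B, R), giving (9, 7).
Player 1 earns 2 sequentially versus 9 at the Nash outcome: worse off.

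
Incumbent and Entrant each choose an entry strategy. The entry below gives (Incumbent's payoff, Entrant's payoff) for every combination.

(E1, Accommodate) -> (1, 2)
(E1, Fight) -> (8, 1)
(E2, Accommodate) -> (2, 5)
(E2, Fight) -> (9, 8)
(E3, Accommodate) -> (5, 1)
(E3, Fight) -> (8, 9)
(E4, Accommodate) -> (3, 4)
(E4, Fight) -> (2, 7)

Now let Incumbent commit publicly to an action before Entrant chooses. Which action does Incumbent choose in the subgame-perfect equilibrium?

E2

Solve by backward induction (Incumbent leads).
- E1: BR = Accommodate, leader payoff 1.
- E2: BR = Fight, leader payoff 9.
- E3: BR = Fight, leader payoff 8.
- E4: BR = Fight, leader payoff 2.
Incumbent's induced payoffs are 1, 9, 8, 2, so Incumbent commits to E2. Subgame-perfect outcome: (E2, Fight) with payoffs (9, 8).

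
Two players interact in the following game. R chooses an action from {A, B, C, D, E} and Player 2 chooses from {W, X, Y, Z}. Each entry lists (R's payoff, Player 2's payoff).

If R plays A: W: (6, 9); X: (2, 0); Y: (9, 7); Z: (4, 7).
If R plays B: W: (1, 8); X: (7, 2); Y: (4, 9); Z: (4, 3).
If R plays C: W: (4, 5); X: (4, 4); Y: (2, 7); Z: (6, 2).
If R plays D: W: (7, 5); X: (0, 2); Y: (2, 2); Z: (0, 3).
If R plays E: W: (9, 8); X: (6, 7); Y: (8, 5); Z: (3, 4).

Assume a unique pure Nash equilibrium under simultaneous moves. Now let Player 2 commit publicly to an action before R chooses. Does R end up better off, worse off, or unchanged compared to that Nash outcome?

Solve by backward induction (Player 2 leads).
- W: BR = E, leader payoff 8.
- X: BR = B, leader payoff 2.
- Y: BR = A, leader payoff 7.
- Z: BR = C, leader payoff 2.
Player 2's induced payoffs are 8, 2, 7, 2, so Player 2 commits to W. Subgame-perfect outcome: (E, W) with payoffs (9, 8).
Now find the simultaneous Nash equilibrium.
R's best replies: W→E; X→B; Y→A; Z→C.
Player 2's best replies: A→W; B→Y; C→Y; D→W; E→W.
The unique mutual best reply is (E, W), giving (9, 8).
R earns 9 sequentially versus 9 at the Nash outcome: unchanged.

unchanged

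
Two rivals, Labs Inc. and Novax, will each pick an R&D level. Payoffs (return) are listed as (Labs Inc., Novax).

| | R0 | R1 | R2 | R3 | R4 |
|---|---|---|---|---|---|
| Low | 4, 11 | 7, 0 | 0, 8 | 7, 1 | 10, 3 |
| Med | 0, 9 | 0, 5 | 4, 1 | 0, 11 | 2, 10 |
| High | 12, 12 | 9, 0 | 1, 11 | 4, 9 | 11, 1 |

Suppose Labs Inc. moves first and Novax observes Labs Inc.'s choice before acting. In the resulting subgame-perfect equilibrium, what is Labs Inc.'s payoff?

Solve by backward induction (Labs Inc. leads).
- Low: Novax compares 11, 0, 8, 1, 3 and picks R0; Labs Inc. would get 4.
- Med: Novax compares 9, 5, 1, 11, 10 and picks R3; Labs Inc. would get 0.
- High: Novax compares 12, 0, 11, 9, 1 and picks R0; Labs Inc. would get 12.
Labs Inc.'s induced payoffs are 4, 0, 12, so Labs Inc. commits to High. Subgame-perfect outcome: (High, R0) with payoffs (12, 12).

12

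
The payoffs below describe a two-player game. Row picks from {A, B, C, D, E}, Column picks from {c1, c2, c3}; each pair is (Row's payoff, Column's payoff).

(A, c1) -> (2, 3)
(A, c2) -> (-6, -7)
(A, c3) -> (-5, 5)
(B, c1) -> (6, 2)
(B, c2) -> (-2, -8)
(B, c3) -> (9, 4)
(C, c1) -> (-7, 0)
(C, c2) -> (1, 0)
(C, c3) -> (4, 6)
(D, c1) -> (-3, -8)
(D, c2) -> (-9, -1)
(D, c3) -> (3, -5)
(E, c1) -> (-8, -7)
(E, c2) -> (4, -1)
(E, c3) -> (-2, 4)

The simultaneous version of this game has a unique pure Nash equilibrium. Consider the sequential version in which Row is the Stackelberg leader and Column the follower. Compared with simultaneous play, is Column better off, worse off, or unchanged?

unchanged

Work backward from Column's decision.
- A: BR = c3, leader payoff -5.
- B: BR = c3, leader payoff 9.
- C: BR = c3, leader payoff 4.
- D: BR = c2, leader payoff -9.
- E: BR = c3, leader payoff -2.
Maximizing over -5, 9, 4, -9, -2, Row chooses B. Subgame-perfect outcome: (B, c3) with payoffs (9, 4).
For the simultaneous game, intersect best replies.
Row's best replies: c1→B; c2→E; c3→B.
Column's best replies: A→c3; B→c3; C→c3; D→c2; E→c3.
Only (B, c3) has each player best-responding; Nash payoffs (9, 4).
Column earns 4 sequentially versus 4 at the Nash outcome: unchanged.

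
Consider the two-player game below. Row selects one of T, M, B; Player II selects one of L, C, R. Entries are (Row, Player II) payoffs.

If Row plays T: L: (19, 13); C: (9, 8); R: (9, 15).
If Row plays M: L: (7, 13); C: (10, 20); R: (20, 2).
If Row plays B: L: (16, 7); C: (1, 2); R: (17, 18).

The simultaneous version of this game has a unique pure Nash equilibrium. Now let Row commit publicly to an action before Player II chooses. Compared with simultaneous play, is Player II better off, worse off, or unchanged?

worse off

Player II best-responds to each possible Row move:
- T: BR = R, leader payoff 9.
- M: BR = C, leader payoff 10.
- B: BR = R, leader payoff 17.
Maximizing over 9, 10, 17, Row chooses B. Subgame-perfect outcome: (B, R) with payoffs (17, 18).
For the simultaneous game, intersect best replies.
Row's best replies: L→T; C→M; R→M.
Player II's best replies: T→R; M→C; B→R.
Only (M, C) has each player best-responding; Nash payoffs (10, 20).
Player II earns 18 sequentially versus 20 at the Nash outcome: worse off.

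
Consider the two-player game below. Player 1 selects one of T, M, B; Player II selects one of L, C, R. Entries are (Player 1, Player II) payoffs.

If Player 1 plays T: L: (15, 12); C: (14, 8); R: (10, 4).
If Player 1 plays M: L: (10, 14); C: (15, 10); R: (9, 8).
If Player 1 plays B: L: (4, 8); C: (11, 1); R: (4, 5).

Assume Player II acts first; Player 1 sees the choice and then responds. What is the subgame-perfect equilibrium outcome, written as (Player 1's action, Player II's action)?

Backward induction with Player II moving first.
- L: BR = T, leader payoff 12.
- C: BR = M, leader payoff 10.
- R: BR = T, leader payoff 4.
Maximizing over 12, 10, 4, Player II chooses L. Subgame-perfect outcome: (T, L) with payoffs (15, 12).

(T, L)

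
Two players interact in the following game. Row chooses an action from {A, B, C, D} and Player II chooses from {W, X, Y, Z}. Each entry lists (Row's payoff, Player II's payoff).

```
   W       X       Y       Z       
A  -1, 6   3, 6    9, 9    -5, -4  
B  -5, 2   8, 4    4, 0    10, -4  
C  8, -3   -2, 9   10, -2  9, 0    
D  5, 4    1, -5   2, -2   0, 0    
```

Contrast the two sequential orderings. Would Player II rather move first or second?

second

If Row leads: Player II's best replies are A→Y, B→X, C→X, D→W; Row's induced payoffs 9, 8, -2, 5; outcome (A, Y), payoffs (9, 9).
If Player II leads: Row's best replies are W→C, X→B, Y→C, Z→B; Player II's induced payoffs -3, 4, -2, -4; outcome (B, X), payoffs (8, 4).
Player II gets 4 moving first and 9 moving second, so Player II prefers to move second.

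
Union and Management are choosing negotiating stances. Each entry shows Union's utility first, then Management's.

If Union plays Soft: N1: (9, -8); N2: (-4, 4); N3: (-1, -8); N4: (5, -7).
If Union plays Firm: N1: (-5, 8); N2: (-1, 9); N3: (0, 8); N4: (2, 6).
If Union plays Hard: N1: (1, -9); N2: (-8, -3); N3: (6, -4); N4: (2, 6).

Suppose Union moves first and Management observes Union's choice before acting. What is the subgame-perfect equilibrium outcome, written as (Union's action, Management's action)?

(Hard, N4)

Management best-responds to each possible Union move:
- Soft: Management compares -8, 4, -8, -7 and picks N2; Union would get -4.
- Firm: Management compares 8, 9, 8, 6 and picks N2; Union would get -1.
- Hard: Management compares -9, -3, -4, 6 and picks N4; Union would get 2.
Among -4, -1, 2, the best is 2 at Hard. Subgame-perfect outcome: (Hard, N4) with payoffs (2, 6).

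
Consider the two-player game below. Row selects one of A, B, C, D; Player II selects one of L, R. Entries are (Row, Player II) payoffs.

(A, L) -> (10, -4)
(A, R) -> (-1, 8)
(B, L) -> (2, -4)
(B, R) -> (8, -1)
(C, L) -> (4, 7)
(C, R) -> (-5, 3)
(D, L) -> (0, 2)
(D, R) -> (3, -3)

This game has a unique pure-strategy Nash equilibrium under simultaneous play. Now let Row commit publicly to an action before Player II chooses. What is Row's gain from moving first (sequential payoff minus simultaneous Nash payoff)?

0

Solve by backward induction (Row leads).
- A → Player II plays R (best of -4, 8); Row gets -1.
- B → Player II plays R (best of -4, -1); Row gets 8.
- C → Player II plays L (best of 7, 3); Row gets 4.
- D → Player II plays L (best of 2, -3); Row gets 0.
Among -1, 8, 4, 0, the best is 8 at B. Subgame-perfect outcome: (B, R) with payoffs (8, -1).
For the simultaneous game, intersect best replies.
Row's best replies: L→A; R→B.
Player II's best replies: A→R; B→R; C→L; D→L.
The unique mutual best reply is (B, R), giving (8, -1).
Row's commitment gain: 8 − 8 = 0.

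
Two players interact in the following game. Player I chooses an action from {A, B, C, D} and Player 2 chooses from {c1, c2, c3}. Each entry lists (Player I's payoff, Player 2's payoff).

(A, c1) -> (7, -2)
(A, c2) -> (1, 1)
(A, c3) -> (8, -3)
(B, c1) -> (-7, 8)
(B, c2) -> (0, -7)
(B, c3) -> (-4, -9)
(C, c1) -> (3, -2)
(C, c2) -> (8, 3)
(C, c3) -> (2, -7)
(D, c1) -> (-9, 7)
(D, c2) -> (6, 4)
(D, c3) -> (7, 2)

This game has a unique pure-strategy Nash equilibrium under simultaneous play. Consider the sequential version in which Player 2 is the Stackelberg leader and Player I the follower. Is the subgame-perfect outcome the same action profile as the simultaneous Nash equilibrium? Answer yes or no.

yes

Player I best-responds to each possible Player 2 move:
- c1: BR = A, leader payoff -2.
- c2: BR = C, leader payoff 3.
- c3: BR = A, leader payoff -3.
Player 2's induced payoffs are -2, 3, -3, so Player 2 commits to c2. Subgame-perfect outcome: (C, c2) with payoffs (8, 3).
Now find the simultaneous Nash equilibrium.
Player I's best replies: c1→A; c2→C; c3→A.
Player 2's best replies: A→c2; B→c1; C→c2; D→c1.
The unique mutual best reply is (C, c2), giving (8, 3).
Sequential outcome (C, c2) coincides with the Nash profile (C, c2).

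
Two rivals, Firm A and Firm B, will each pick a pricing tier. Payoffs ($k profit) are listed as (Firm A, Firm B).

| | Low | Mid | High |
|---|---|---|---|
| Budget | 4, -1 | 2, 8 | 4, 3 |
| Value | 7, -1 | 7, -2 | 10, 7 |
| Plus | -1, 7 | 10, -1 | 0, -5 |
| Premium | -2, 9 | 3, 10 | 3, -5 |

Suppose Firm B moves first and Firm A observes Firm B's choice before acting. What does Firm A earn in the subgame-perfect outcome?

Backward induction with Firm B moving first.
- Low: BR = Value, leader payoff -1.
- Mid: BR = Plus, leader payoff -1.
- High: BR = Value, leader payoff 7.
Maximizing over -1, -1, 7, Firm B chooses High. Subgame-perfect outcome: (Value, High) with payoffs (10, 7).

10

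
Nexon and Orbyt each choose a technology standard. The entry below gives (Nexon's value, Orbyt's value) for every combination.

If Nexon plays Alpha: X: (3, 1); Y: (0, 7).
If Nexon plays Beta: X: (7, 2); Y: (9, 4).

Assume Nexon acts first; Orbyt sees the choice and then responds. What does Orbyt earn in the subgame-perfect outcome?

Orbyt best-responds to each possible Nexon move:
- Alpha → Orbyt plays Y (best of 1, 7); Nexon gets 0.
- Beta → Orbyt plays Y (best of 2, 4); Nexon gets 9.
Nexon's induced payoffs are 0, 9, so Nexon commits to Beta. Subgame-perfect outcome: (Beta, Y) with payoffs (9, 4).

4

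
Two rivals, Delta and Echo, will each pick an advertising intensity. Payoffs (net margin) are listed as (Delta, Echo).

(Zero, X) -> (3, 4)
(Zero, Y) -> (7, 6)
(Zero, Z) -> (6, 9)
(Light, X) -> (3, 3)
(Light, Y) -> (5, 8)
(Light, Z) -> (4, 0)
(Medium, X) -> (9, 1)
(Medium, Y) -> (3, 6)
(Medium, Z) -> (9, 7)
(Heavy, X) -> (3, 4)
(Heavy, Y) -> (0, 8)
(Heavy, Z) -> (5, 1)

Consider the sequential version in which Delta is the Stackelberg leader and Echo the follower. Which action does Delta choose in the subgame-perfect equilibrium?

Backward induction with Delta moving first.
- Zero: Echo compares 4, 6, 9 and picks Z; Delta would get 6.
- Light: Echo compares 3, 8, 0 and picks Y; Delta would get 5.
- Medium: Echo compares 1, 6, 7 and picks Z; Delta would get 9.
- Heavy: Echo compares 4, 8, 1 and picks Y; Delta would get 0.
Among 6, 5, 9, 0, the best is 9 at Medium. Subgame-perfect outcome: (Medium, Z) with payoffs (9, 7).

Medium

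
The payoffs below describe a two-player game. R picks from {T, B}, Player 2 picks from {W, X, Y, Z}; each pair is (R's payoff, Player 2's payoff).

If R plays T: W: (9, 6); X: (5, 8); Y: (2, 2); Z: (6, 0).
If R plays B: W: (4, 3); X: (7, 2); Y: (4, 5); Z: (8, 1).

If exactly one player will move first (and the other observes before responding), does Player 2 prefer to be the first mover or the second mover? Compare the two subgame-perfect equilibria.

second

If R leads: Player 2's best replies are T→X, B→Y; R's induced payoffs 5, 4; outcome (T, X), payoffs (5, 8).
If Player 2 leads: R's best replies are W→T, X→B, Y→B, Z→B; Player 2's induced payoffs 6, 2, 5, 1; outcome (T, W), payoffs (9, 6).
Player 2 gets 6 moving first and 8 moving second, so Player 2 prefers to move second.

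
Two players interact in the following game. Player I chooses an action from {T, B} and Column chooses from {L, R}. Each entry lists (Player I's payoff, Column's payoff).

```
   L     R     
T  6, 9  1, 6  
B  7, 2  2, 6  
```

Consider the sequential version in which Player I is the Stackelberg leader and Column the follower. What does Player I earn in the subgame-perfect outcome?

6

Backward induction with Player I moving first.
- T: BR = L, leader payoff 6.
- B: BR = R, leader payoff 2.
Player I's induced payoffs are 6, 2, so Player I commits to T. Subgame-perfect outcome: (T, L) with payoffs (6, 9).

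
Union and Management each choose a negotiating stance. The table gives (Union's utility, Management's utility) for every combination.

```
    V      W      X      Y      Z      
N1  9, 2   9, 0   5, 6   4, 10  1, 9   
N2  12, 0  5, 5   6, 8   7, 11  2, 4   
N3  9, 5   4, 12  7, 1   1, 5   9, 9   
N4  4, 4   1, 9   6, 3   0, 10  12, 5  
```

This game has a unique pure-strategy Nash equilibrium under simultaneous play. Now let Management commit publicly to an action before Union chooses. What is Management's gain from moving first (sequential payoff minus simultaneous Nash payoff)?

0

Backward induction with Management moving first.
- V → Union plays N2 (best of 9, 12, 9, 4); Management gets 0.
- W → Union plays N1 (best of 9, 5, 4, 1); Management gets 0.
- X → Union plays N3 (best of 5, 6, 7, 6); Management gets 1.
- Y → Union plays N2 (best of 4, 7, 1, 0); Management gets 11.
- Z → Union plays N4 (best of 1, 2, 9, 12); Management gets 5.
Maximizing over 0, 0, 1, 11, 5, Management chooses Y. Subgame-perfect outcome: (N2, Y) with payoffs (7, 11).
Now find the simultaneous Nash equilibrium.
Union's best replies: V→N2; W→N1; X→N3; Y→N2; Z→N4.
Management's best replies: N1→Y; N2→Y; N3→W; N4→Y.
Only (N2, Y) has each player best-responding; Nash payoffs (7, 11).
Management's commitment gain: 11 − 11 = 0.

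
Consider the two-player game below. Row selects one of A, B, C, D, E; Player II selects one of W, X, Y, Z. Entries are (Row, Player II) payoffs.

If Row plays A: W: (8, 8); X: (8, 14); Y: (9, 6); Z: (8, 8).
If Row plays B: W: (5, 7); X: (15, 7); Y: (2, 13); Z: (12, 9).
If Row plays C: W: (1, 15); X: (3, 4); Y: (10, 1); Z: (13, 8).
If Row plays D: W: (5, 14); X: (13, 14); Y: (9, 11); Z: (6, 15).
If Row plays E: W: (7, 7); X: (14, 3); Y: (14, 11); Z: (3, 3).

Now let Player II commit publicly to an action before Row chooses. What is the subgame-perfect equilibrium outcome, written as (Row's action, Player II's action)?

Row best-responds to each possible Player II move:
- W: Row compares 8, 5, 1, 5, 7 and picks A; Player II would get 8.
- X: Row compares 8, 15, 3, 13, 14 and picks B; Player II would get 7.
- Y: Row compares 9, 2, 10, 9, 14 and picks E; Player II would get 11.
- Z: Row compares 8, 12, 13, 6, 3 and picks C; Player II would get 8.
Maximizing over 8, 7, 11, 8, Player II chooses Y. Subgame-perfect outcome: (E, Y) with payoffs (14, 11).

(E, Y)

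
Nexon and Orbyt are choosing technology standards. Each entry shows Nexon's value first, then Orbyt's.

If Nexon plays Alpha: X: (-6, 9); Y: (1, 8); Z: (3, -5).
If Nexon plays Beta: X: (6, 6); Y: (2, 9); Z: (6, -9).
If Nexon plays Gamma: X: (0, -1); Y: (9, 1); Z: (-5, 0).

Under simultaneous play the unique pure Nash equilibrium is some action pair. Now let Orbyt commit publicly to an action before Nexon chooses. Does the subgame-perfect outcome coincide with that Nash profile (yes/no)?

Nexon best-responds to each possible Orbyt move:
- X → Nexon plays Beta (best of -6, 6, 0); Orbyt gets 6.
- Y → Nexon plays Gamma (best of 1, 2, 9); Orbyt gets 1.
- Z → Nexon plays Beta (best of 3, 6, -5); Orbyt gets -9.
Orbyt's induced payoffs are 6, 1, -9, so Orbyt commits to X. Subgame-perfect outcome: (Beta, X) with payoffs (6, 6).
For the simultaneous game, intersect best replies.
Nexon's best replies: X→Beta; Y→Gamma; Z→Beta.
Orbyt's best replies: Alpha→X; Beta→Y; Gamma→Y.
Only (Gamma, Y) has each player best-responding; Nash payoffs (9, 1).
Sequential outcome (Beta, X) differs from the Nash profile (Gamma, Y).

no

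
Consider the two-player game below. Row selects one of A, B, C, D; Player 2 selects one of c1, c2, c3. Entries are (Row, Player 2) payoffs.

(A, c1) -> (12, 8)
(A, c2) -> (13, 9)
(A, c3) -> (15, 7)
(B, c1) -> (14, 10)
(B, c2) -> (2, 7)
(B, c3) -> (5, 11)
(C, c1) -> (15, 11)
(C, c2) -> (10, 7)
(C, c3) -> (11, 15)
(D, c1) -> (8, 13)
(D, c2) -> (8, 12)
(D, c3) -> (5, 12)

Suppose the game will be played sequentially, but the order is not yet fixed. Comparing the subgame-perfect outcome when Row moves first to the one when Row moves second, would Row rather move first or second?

If Row leads: Player 2's best replies are A→c2, B→c3, C→c3, D→c1; Row's induced payoffs 13, 5, 11, 8; outcome (A, c2), payoffs (13, 9).
If Player 2 leads: Row's best replies are c1→C, c2→A, c3→A; Player 2's induced payoffs 11, 9, 7; outcome (C, c1), payoffs (15, 11).
Row gets 13 moving first and 15 moving second, so Row prefers to move second.

second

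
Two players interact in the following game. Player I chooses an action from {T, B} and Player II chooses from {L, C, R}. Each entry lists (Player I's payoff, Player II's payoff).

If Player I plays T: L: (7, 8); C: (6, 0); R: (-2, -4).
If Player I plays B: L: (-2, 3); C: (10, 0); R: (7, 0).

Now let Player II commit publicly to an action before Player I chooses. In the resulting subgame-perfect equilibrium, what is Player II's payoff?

Player I best-responds to each possible Player II move:
- L: Player I compares 7, -2 and picks T; Player II would get 8.
- C: Player I compares 6, 10 and picks B; Player II would get 0.
- R: Player I compares -2, 7 and picks B; Player II would get 0.
Among 8, 0, 0, the best is 8 at L. Subgame-perfect outcome: (T, L) with payoffs (7, 8).

8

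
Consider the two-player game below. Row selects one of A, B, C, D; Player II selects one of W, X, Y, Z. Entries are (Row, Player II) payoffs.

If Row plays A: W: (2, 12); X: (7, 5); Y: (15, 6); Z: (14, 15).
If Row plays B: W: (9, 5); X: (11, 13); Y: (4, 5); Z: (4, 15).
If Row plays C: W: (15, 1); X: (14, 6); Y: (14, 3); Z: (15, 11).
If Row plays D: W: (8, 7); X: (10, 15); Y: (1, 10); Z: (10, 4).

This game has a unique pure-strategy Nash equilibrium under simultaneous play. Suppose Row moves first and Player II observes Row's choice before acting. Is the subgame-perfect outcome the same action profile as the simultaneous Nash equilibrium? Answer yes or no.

yes

Work backward from Player II's decision.
- A: Player II compares 12, 5, 6, 15 and picks Z; Row would get 14.
- B: Player II compares 5, 13, 5, 15 and picks Z; Row would get 4.
- C: Player II compares 1, 6, 3, 11 and picks Z; Row would get 15.
- D: Player II compares 7, 15, 10, 4 and picks X; Row would get 10.
Maximizing over 14, 4, 15, 10, Row chooses C. Subgame-perfect outcome: (C, Z) with payoffs (15, 11).
Under simultaneous play:
Row's best replies: W→C; X→C; Y→A; Z→C.
Player II's best replies: A→Z; B→Z; C→Z; D→X.
The unique mutual best reply is (C, Z), giving (15, 11).
Sequential outcome (C, Z) coincides with the Nash profile (C, Z).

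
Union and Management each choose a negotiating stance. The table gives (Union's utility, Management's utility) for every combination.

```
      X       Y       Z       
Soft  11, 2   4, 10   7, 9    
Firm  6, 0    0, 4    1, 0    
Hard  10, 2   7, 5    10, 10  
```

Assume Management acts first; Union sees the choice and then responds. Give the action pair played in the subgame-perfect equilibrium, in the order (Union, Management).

(Hard, Z)

Solve by backward induction (Management leads).
- X → Union plays Soft (best of 11, 6, 10); Management gets 2.
- Y → Union plays Hard (best of 4, 0, 7); Management gets 5.
- Z → Union plays Hard (best of 7, 1, 10); Management gets 10.
Management's induced payoffs are 2, 5, 10, so Management commits to Z. Subgame-perfect outcome: (Hard, Z) with payoffs (10, 10).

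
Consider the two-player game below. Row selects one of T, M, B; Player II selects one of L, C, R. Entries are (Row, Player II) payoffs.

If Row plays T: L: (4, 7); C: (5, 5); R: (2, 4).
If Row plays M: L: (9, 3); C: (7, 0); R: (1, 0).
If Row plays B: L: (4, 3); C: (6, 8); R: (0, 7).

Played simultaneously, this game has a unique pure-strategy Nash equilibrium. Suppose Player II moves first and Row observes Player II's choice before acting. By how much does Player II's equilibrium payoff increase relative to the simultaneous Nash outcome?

1

Solve by backward induction (Player II leads).
- L: BR = M, leader payoff 3.
- C: BR = M, leader payoff 0.
- R: BR = T, leader payoff 4.
Maximizing over 3, 0, 4, Player II chooses R. Subgame-perfect outcome: (T, R) with payoffs (2, 4).
Under simultaneous play:
Row's best replies: L→M; C→M; R→T.
Player II's best replies: T→L; M→L; B→C.
Only (M, L) has each player best-responding; Nash payoffs (9, 3).
Player II's commitment gain: 4 − 3 = 1.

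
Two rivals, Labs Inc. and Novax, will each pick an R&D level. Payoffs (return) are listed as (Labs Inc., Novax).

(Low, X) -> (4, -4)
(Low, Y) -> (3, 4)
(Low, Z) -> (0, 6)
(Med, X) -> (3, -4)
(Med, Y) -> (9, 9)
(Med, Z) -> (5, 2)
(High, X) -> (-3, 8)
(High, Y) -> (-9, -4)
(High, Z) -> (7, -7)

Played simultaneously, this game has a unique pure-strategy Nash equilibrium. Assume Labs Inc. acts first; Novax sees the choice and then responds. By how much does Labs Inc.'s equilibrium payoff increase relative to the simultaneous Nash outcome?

0

Novax best-responds to each possible Labs Inc. move:
- Low → Novax plays Z (best of -4, 4, 6); Labs Inc. gets 0.
- Med → Novax plays Y (best of -4, 9, 2); Labs Inc. gets 9.
- High → Novax plays X (best of 8, -4, -7); Labs Inc. gets -3.
Maximizing over 0, 9, -3, Labs Inc. chooses Med. Subgame-perfect outcome: (Med, Y) with payoffs (9, 9).
For the simultaneous game, intersect best replies.
Labs Inc.'s best replies: X→Low; Y→Med; Z→High.
Novax's best replies: Low→Z; Med→Y; High→X.
The unique mutual best reply is (Med, Y), giving (9, 9).
Labs Inc.'s commitment gain: 9 − 9 = 0.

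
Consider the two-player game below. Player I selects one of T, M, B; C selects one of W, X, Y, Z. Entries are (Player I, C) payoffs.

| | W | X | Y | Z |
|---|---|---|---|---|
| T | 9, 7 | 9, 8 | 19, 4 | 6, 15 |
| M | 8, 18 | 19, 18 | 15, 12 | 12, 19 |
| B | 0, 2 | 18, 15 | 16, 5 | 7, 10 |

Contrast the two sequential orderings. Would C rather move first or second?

first

If Player I leads: C's best replies are T→Z, M→Z, B→X; Player I's induced payoffs 6, 12, 18; outcome (B, X), payoffs (18, 15).
If C leads: Player I's best replies are W→T, X→M, Y→T, Z→M; C's induced payoffs 7, 18, 4, 19; outcome (M, Z), payoffs (12, 19).
C gets 19 moving first and 15 moving second, so C prefers to move first.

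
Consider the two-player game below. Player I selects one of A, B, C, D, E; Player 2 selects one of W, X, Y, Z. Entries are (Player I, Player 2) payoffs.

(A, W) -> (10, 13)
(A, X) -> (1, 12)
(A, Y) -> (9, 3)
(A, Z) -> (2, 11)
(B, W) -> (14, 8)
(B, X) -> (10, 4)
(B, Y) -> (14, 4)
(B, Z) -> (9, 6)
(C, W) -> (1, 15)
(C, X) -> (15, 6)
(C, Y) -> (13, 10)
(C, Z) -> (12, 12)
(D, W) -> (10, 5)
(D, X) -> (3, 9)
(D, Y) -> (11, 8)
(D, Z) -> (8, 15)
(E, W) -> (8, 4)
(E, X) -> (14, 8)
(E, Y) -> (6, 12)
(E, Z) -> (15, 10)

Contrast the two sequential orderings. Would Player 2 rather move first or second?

first

If Player I leads: Player 2's best replies are A→W, B→W, C→W, D→Z, E→Y; Player I's induced payoffs 10, 14, 1, 8, 6; outcome (B, W), payoffs (14, 8).
If Player 2 leads: Player I's best replies are W→B, X→C, Y→B, Z→E; Player 2's induced payoffs 8, 6, 4, 10; outcome (E, Z), payoffs (15, 10).
Player 2 gets 10 moving first and 8 moving second, so Player 2 prefers to move first.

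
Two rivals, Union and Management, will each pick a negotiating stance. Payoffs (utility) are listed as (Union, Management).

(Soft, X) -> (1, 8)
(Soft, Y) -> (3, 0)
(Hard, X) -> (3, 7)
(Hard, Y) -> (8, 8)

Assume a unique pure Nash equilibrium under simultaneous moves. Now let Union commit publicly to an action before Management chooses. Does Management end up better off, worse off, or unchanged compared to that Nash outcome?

unchanged

Management best-responds to each possible Union move:
- Soft: Management compares 8, 0 and picks X; Union would get 1.
- Hard: Management compares 7, 8 and picks Y; Union would get 8.
Union's induced payoffs are 1, 8, so Union commits to Hard. Subgame-perfect outcome: (Hard, Y) with payoffs (8, 8).
Under simultaneous play:
Union's best replies: X→Hard; Y→Hard.
Management's best replies: Soft→X; Hard→Y.
The unique mutual best reply is (Hard, Y), giving (8, 8).
Management earns 8 sequentially versus 8 at the Nash outcome: unchanged.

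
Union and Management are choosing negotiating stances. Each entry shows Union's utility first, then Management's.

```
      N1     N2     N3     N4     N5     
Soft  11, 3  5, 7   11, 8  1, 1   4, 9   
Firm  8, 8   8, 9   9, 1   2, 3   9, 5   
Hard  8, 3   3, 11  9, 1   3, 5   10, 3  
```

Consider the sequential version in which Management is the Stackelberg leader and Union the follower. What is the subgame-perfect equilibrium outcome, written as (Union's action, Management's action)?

(Firm, N2)

Union best-responds to each possible Management move:
- N1: BR = Soft, leader payoff 3.
- N2: BR = Firm, leader payoff 9.
- N3: BR = Soft, leader payoff 8.
- N4: BR = Hard, leader payoff 5.
- N5: BR = Hard, leader payoff 3.
Maximizing over 3, 9, 8, 5, 3, Management chooses N2. Subgame-perfect outcome: (Firm, N2) with payoffs (8, 9).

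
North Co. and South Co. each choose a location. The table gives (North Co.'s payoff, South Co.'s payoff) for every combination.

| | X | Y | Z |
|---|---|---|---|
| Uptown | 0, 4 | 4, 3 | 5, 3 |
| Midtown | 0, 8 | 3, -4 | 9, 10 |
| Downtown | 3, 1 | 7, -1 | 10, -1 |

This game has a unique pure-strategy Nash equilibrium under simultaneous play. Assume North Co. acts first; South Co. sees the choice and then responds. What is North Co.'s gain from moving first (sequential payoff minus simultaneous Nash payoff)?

Work backward from South Co.'s decision.
- Uptown → South Co. plays X (best of 4, 3, 3); North Co. gets 0.
- Midtown → South Co. plays Z (best of 8, -4, 10); North Co. gets 9.
- Downtown → South Co. plays X (best of 1, -1, -1); North Co. gets 3.
Among 0, 9, 3, the best is 9 at Midtown. Subgame-perfect outcome: (Midtown, Z) with payoffs (9, 10).
Now find the simultaneous Nash equilibrium.
North Co.'s best replies: X→Downtown; Y→Downtown; Z→Downtown.
South Co.'s best replies: Uptown→X; Midtown→Z; Downtown→X.
The unique mutual best reply is (Downtown, X), giving (3, 1).
North Co.'s commitment gain: 9 − 3 = 6.

6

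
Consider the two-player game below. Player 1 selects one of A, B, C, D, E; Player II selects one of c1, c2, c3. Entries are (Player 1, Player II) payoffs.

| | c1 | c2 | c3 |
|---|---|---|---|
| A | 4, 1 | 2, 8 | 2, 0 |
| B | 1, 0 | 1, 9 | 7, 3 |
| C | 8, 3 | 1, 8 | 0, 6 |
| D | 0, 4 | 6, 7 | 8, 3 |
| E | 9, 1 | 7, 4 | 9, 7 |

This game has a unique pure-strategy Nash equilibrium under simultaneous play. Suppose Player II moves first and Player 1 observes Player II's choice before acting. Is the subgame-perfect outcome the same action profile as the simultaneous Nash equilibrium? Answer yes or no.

yes

Solve by backward induction (Player II leads).
- c1 → Player 1 plays E (best of 4, 1, 8, 0, 9); Player II gets 1.
- c2 → Player 1 plays E (best of 2, 1, 1, 6, 7); Player II gets 4.
- c3 → Player 1 plays E (best of 2, 7, 0, 8, 9); Player II gets 7.
Maximizing over 1, 4, 7, Player II chooses c3. Subgame-perfect outcome: (E, c3) with payoffs (9, 7).
Under simultaneous play:
Player 1's best replies: c1→E; c2→E; c3→E.
Player II's best replies: A→c2; B→c2; C→c2; D→c2; E→c3.
The unique mutual best reply is (E, c3), giving (9, 7).
Sequential outcome (E, c3) coincides with the Nash profile (E, c3).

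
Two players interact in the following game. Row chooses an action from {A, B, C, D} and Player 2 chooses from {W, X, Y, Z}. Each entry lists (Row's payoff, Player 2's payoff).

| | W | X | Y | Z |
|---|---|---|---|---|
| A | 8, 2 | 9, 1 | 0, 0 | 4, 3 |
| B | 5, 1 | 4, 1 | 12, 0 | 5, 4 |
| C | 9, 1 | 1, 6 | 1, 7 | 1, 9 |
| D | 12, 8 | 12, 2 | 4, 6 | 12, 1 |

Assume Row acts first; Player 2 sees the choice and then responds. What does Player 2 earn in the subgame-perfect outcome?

Player 2 best-responds to each possible Row move:
- A → Player 2 plays Z (best of 2, 1, 0, 3); Row gets 4.
- B → Player 2 plays Z (best of 1, 1, 0, 4); Row gets 5.
- C → Player 2 plays Z (best of 1, 6, 7, 9); Row gets 1.
- D → Player 2 plays W (best of 8, 2, 6, 1); Row gets 12.
Among 4, 5, 1, 12, the best is 12 at D. Subgame-perfect outcome: (D, W) with payoffs (12, 8).

8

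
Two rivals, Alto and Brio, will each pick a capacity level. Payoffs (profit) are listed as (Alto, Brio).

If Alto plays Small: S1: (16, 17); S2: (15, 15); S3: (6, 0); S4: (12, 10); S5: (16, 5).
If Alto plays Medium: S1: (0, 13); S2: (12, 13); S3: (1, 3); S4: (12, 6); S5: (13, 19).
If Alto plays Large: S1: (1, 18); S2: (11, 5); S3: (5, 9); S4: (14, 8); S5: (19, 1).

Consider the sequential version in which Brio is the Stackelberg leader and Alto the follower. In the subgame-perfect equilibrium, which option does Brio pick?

S1

Alto best-responds to each possible Brio move:
- S1 → Alto plays Small (best of 16, 0, 1); Brio gets 17.
- S2 → Alto plays Small (best of 15, 12, 11); Brio gets 15.
- S3 → Alto plays Small (best of 6, 1, 5); Brio gets 0.
- S4 → Alto plays Large (best of 12, 12, 14); Brio gets 8.
- S5 → Alto plays Large (best of 16, 13, 19); Brio gets 1.
Maximizing over 17, 15, 0, 8, 1, Brio chooses S1. Subgame-perfect outcome: (Small, S1) with payoffs (16, 17).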